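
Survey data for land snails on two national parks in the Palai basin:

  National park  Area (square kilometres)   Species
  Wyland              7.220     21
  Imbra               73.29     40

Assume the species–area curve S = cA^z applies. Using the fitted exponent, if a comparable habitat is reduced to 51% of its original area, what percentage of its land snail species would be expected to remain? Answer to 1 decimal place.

z = ln(40/21) / ln(73.29/7.22) = 0.6444 / 2.3176 = 0.2780
S_new/S_old = (A_new/A_old)^z = 0.51^0.2780 = exp(0.2780 × -0.6733) = 0.8293

82.9%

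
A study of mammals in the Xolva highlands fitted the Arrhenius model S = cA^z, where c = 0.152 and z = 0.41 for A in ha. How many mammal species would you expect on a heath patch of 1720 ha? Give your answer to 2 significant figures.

3.2

S = 0.152 × 1720^0.41
ln S = ln 0.152 + 0.41 × ln 1720 = -1.8839 + 0.41 × 7.4501 = 1.1707
S = e^1.1707 ≈ 3.224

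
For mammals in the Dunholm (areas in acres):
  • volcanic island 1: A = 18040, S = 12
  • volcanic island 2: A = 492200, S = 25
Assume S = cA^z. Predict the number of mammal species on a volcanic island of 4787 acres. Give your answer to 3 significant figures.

8.94

z = ln(25/12) / ln(492200/18040) = 0.7340 / 3.3063 = 0.2220
c = 12 / 18040^0.2220 = 12 / 8.807 = 1.362
S₃ = 1.362 × 4787^0.2220 = 1.362 × 6.561 ≈ 8.939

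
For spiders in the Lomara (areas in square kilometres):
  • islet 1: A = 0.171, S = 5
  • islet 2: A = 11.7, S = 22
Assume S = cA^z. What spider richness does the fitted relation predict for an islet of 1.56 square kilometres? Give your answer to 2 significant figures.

11

z = ln(22/5) / ln(11.7/0.171) = 1.4816 / 4.2257 = 0.3506
c = 5 / 0.171^0.3506 = 5 / 0.5384 = 9.287
S₃ = 9.287 × 1.56^0.3506 = 9.287 × 1.169 ≈ 10.85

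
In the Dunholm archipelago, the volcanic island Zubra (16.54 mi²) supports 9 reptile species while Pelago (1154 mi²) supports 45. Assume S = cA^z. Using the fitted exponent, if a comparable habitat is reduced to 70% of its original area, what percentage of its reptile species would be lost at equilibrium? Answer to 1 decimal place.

z = ln(45/9) / ln(1154/16.54) = 1.6094 / 4.2452 = 0.3791
S_new/S_old = (A_new/A_old)^z = 0.7^0.3791 = exp(0.3791 × -0.3567) = 0.8735
Fraction lost = 1 − 0.8735 = 0.1265

12.6%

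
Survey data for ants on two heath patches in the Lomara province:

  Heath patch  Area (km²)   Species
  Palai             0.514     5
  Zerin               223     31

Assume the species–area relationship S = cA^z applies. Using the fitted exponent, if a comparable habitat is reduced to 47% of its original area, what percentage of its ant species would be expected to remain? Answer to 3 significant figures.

z = ln(31/5) / ln(223/0.514) = 1.8245 / 6.0727 = 0.3005
S_new/S_old = (A_new/A_old)^z = 0.47^0.3005 = exp(0.3005 × -0.7550) = 0.797

79.7%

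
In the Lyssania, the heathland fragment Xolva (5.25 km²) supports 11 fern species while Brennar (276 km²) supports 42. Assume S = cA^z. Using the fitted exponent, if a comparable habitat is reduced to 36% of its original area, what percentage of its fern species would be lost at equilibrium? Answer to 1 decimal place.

29.2%

z = ln(42/11) / ln(276/5.25) = 1.3398 / 3.9622 = 0.3381
S_new/S_old = (A_new/A_old)^z = 0.36^0.3381 = exp(0.3381 × -1.0217) = 0.7079
Fraction lost = 1 − 0.7079 = 0.2921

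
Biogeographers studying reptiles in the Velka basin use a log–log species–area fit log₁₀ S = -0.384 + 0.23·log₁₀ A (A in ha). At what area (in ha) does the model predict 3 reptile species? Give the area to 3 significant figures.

3 = 0.413 × A^0.23  ⇒  A^0.23 = 3/0.413 = 7.263
ln A = ln(7.263) / 0.23 = 1.9828 / 0.23 = 8.6209
A = e^8.6209 ≈ 5546 ha

5550 ha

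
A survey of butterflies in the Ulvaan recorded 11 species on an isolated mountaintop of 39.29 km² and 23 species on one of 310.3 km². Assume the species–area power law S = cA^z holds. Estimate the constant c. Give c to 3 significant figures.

z = ln(S₂/S₁) / ln(A₂/A₁) = ln(23/11) / ln(310.3/39.29) = 0.7376 / 2.0666 = 0.3569
c = S₁ / A₁^z = 11 / 39.29^0.3569 = 11 / 3.707 = 2.967

2.97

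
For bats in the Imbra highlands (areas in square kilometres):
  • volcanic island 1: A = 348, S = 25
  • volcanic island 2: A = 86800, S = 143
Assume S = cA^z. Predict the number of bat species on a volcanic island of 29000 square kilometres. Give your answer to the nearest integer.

z = ln(143/25) / ln(86800/348) = 1.7440 / 5.5192 = 0.3160
c = 25 / 348^0.3160 = 25 / 6.355 = 3.934
S₃ = 3.934 × 29000^0.3160 = 3.934 × 25.71 ≈ 101.1

101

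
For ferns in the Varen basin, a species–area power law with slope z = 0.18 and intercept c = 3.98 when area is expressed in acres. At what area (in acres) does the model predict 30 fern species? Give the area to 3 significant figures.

74700 acres

30 = 3.98 × A^0.18  ⇒  A^0.18 = 30/3.98 = 7.538
ln A = ln(7.538) / 0.18 = 2.0199 / 0.18 = 11.2218
A = e^11.2218 ≈ 74739 acres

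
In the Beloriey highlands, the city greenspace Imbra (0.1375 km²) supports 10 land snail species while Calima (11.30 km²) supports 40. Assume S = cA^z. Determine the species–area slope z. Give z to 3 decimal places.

Taking logs: ln S = ln c + z ln A, so z = (ln S₂ − ln S₁)/(ln A₂ − ln A₁).
z = ln(40/10) / ln(11.3/0.1375) = ln(4) / ln(82.18) = 1.3863 / 4.4089 = 0.3144

0.314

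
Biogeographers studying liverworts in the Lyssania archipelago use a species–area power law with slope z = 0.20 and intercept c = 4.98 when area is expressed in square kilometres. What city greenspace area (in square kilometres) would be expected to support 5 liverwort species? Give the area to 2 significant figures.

5 = 4.98 × A^0.2  ⇒  A^0.2 = 5/4.98 = 1.004
ln A = ln(1.004) / 0.2 = 0.0040 / 0.2 = 0.0200
A = e^0.0200 ≈ 1.02 square kilometres

1.0 square kilometres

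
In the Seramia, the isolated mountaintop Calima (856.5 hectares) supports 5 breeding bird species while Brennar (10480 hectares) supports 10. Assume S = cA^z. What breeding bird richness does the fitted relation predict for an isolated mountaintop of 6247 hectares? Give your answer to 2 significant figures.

8.7

z = ln(10/5) / ln(10480/856.5) = 0.6931 / 2.5044 = 0.2768
c = 5 / 856.5^0.2768 = 5 / 6.482 = 0.7714
S₃ = 0.7714 × 6247^0.2768 = 0.7714 × 11.23 ≈ 8.666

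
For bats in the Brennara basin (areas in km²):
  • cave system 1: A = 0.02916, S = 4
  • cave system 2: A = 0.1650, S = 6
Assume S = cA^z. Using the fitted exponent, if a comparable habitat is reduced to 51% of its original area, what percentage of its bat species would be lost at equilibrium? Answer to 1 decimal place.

z = ln(6/4) / ln(0.165/0.02916) = 0.4055 / 1.7331 = 0.2339
S_new/S_old = (A_new/A_old)^z = 0.51^0.2339 = exp(0.2339 × -0.6733) = 0.8543
Fraction lost = 1 − 0.8543 = 0.1457

14.6%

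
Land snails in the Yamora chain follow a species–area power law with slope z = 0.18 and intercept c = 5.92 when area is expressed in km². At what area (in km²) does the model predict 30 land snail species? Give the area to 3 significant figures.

8230 km²

30 = 5.92 × A^0.18  ⇒  A^0.18 = 30/5.92 = 5.068
ln A = ln(5.068) / 0.18 = 1.6229 / 0.18 = 9.0159
A = e^9.0159 ≈ 8233 km²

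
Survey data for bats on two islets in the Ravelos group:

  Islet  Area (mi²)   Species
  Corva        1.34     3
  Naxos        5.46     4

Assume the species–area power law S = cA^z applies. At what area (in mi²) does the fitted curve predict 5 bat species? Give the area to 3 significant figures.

16.2 mi²

z = ln(4/3) / ln(5.46/1.34) = 0.2877 / 1.4048 = 0.2048
c = 3 / 1.34^0.2048 = 3 / 1.062 = 2.825
A = (5/2.825)^(1/0.2048) ⇒ ln A = ln(1.77)/0.2048 = 2.7871
A = e^2.7871 ≈ 16.23 mi²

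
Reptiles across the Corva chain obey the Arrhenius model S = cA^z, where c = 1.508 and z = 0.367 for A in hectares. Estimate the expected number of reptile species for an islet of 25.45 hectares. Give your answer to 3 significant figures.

4.95

S = 1.508 × 25.45^0.367 = 1.508 × 3.28 ≈ 4.946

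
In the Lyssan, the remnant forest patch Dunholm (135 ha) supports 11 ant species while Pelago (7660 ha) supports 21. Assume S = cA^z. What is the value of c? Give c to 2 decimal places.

z = ln(S₂/S₁) / ln(A₂/A₁) = ln(21/11) / ln(7660/135) = 0.6466 / 4.0385 = 0.1601
c = S₁ / A₁^z = 11 / 135^0.1601 = 11 / 2.193 = 5.015

5.02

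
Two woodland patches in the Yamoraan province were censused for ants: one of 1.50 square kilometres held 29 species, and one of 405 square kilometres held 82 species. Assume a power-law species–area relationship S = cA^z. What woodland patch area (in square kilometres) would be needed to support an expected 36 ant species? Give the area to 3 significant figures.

4.81 square kilometres

z = ln(82/29) / ln(405/1.5) = 1.0394 / 5.5984 = 0.1857
c = 29 / 1.5^0.1857 = 29 / 1.078 = 26.9
A = (36/26.9)^(1/0.1857) ⇒ ln A = ln(1.338)/0.1857 = 1.5701
A = e^1.5701 ≈ 4.807 square kilometres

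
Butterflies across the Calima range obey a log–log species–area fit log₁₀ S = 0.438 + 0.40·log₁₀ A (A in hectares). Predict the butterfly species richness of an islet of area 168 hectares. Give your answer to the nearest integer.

21 species

S = 2.742 × 168^0.4 = 2.742 × 7.765 ≈ 21.29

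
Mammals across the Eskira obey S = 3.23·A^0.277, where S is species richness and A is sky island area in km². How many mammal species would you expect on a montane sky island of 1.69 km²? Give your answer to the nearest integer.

S = 3.23 × 1.69^0.277 = 3.23 × 1.156 ≈ 3.735

4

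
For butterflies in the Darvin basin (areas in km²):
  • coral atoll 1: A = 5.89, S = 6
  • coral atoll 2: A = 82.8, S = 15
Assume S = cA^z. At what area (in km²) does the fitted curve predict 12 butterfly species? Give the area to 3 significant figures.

z = ln(15/6) / ln(82.8/5.89) = 0.9163 / 2.6432 = 0.3467
c = 6 / 5.89^0.3467 = 6 / 1.849 = 3.245
A = (12/3.245)^(1/0.3467) ⇒ ln A = ln(3.698)/0.3467 = 3.7727
A = e^3.7727 ≈ 43.5 km²

43.5 km²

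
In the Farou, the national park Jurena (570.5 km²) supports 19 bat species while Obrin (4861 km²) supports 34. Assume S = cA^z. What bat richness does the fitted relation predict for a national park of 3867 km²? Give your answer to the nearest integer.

z = ln(34/19) / ln(4861/570.5) = 0.5819 / 2.1425 = 0.2716
c = 19 / 570.5^0.2716 = 19 / 5.606 = 3.389
S₃ = 3.389 × 3867^0.2716 = 3.389 × 9.427 ≈ 31.95

32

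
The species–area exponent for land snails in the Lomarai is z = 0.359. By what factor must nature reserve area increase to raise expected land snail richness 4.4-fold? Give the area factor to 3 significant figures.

62.0

(A₂/A₁)^0.359 = 4.4, so A₂/A₁ = 4.4^(1/0.359) = 4.4^2.786
ln(A₂/A₁) = ln 4.4 / 0.359 = 1.4816 / 0.359 = 4.1270
A₂/A₁ = e^4.1270 ≈ 61.99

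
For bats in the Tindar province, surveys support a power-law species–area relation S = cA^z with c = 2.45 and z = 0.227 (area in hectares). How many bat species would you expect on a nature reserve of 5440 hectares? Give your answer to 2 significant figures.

17

S = 2.45 × 5440^0.227 = 2.45 × 7.047 ≈ 17.26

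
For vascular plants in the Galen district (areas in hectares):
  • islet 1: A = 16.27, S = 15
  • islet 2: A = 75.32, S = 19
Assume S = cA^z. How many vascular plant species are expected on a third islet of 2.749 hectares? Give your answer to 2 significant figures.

11

z = ln(19/15) / ln(75.32/16.27) = 0.2364 / 1.5324 = 0.1543
c = 15 / 16.27^0.1543 = 15 / 1.538 = 9.755
S₃ = 9.755 × 2.749^0.1543 = 9.755 × 1.169 ≈ 11.4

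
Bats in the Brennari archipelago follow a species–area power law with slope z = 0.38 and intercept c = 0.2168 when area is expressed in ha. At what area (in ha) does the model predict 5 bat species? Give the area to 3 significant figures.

5 = 0.2168 × A^0.38  ⇒  A^0.38 = 5/0.2168 = 23.06
ln A = ln(23.06) / 0.38 = 3.1382 / 0.38 = 8.2585
A = e^8.2585 ≈ 3860 ha

3860 ha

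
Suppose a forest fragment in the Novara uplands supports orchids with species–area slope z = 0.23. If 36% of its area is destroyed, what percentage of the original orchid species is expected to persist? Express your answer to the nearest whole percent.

90%

S_new/S_old = (A_new/A_old)^z = 0.64^0.23
= exp(0.23 × ln 0.64) = exp(0.23 × -0.4463) = exp(-0.1026) ≈ 0.9024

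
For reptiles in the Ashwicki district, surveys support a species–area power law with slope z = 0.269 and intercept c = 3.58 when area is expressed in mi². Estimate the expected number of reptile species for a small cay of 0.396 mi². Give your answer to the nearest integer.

S = 3.58 × 0.396^0.269
ln S = ln 3.58 + 0.269 × ln 0.396 = 1.2754 + 0.269 × -0.9263 = 1.0262
S = e^1.0262 ≈ 2.79

3 species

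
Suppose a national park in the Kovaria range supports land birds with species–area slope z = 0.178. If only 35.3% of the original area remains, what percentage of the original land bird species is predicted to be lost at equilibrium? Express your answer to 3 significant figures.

16.9%

S_new/S_old = (A_new/A_old)^z = 0.353^0.178
= exp(0.178 × ln 0.353) = exp(0.178 × -1.0413) = exp(-0.1853) ≈ 0.8308
Fraction lost = 1 − 0.8308 = 0.1692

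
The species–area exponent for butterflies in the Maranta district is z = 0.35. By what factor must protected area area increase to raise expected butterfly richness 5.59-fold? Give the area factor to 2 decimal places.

(A₂/A₁)^0.35 = 5.59, so A₂/A₁ = 5.59^(1/0.35) = 5.59^2.857
ln(A₂/A₁) = ln 5.59 / 0.35 = 1.7210 / 0.35 = 4.9171
A₂/A₁ = e^4.9171 ≈ 136.6

136.60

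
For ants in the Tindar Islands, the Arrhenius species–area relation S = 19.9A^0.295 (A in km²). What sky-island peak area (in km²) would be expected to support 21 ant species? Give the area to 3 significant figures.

1.20 km²

21 = 19.9 × A^0.295  ⇒  A^0.295 = 21/19.9 = 1.055
ln A = ln(1.055) / 0.295 = 0.0538 / 0.295 = 0.1824
A = e^0.1824 ≈ 1.2 km²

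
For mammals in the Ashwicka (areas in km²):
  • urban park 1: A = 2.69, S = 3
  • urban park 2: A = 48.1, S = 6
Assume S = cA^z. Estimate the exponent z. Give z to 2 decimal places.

Taking logs: ln S = ln c + z ln A, so z = (ln S₂ − ln S₁)/(ln A₂ − ln A₁).
z = ln(6/3) / ln(48.1/2.69) = ln(2) / ln(17.88) = 0.6931 / 2.8837 = 0.2404

0.24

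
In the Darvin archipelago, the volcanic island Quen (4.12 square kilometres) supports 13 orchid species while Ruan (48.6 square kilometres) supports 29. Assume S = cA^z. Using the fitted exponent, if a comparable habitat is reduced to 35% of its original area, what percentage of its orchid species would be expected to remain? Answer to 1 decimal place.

71.1%

z = ln(29/13) / ln(48.6/4.12) = 0.8023 / 2.4678 = 0.3251
S_new/S_old = (A_new/A_old)^z = 0.35^0.3251 = exp(0.3251 × -1.0498) = 0.7108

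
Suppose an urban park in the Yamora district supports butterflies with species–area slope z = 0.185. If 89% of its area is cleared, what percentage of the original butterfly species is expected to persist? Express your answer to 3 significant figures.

66.5%

S_new/S_old = (A_new/A_old)^z = 0.11^0.185
= exp(0.185 × ln 0.11) = exp(0.185 × -2.2073) = exp(-0.4083) ≈ 0.6647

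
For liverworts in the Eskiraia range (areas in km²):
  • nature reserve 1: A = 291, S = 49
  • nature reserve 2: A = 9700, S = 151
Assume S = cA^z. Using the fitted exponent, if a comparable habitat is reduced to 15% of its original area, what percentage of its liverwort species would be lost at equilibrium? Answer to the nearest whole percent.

46%

z = ln(151/49) / ln(9700/291) = 1.1255 / 3.5066 = 0.3210
S_new/S_old = (A_new/A_old)^z = 0.15^0.3210 = exp(0.3210 × -1.8971) = 0.544
Fraction lost = 1 − 0.544 = 0.456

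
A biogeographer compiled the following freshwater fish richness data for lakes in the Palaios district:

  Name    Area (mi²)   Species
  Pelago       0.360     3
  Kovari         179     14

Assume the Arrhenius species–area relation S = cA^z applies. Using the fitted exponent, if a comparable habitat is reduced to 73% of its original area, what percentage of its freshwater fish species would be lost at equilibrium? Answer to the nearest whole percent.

8%

z = ln(14/3) / ln(179/0.36) = 1.5404 / 6.2090 = 0.2481
S_new/S_old = (A_new/A_old)^z = 0.73^0.2481 = exp(0.2481 × -0.3147) = 0.9249
Fraction lost = 1 − 0.9249 = 0.07511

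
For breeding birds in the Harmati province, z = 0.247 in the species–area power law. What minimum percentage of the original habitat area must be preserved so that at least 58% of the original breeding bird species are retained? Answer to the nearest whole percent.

11%

Need (A_new/A_old)^0.247 = 0.58, so A_new/A_old = 0.58^(1/0.247) = 0.58^4.049
ln(A_new/A_old) = ln 0.58 / 0.247 = -0.5447 / 0.247 = -2.2054
A_new/A_old = e^-2.2054 ≈ 0.1102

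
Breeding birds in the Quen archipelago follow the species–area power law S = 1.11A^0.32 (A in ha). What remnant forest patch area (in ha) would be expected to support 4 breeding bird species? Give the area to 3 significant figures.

54.9 ha

4 = 1.11 × A^0.32  ⇒  A^0.32 = 4/1.11 = 3.604
ln A = ln(3.604) / 0.32 = 1.2819 / 0.32 = 4.0060
A = e^4.0060 ≈ 54.93 ha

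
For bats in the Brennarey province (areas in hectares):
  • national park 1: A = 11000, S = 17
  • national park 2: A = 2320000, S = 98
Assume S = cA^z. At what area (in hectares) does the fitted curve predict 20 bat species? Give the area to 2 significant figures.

18000 hectares

z = ln(98/17) / ln(2320000/11000) = 1.7518 / 5.3514 = 0.3273
c = 17 / 11000^0.3273 = 17 / 21.03 = 0.8082
A = (20/0.8082)^(1/0.3273) ⇒ ln A = ln(24.75)/0.3273 = 9.8021
A = e^9.8021 ≈ 18072 hectares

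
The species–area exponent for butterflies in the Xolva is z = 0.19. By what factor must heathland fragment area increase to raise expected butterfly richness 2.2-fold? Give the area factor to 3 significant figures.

(A₂/A₁)^0.19 = 2.2, so A₂/A₁ = 2.2^(1/0.19) = 2.2^5.263
ln(A₂/A₁) = ln 2.2 / 0.19 = 0.7885 / 0.19 = 4.1498
A₂/A₁ = e^4.1498 ≈ 63.42

63.4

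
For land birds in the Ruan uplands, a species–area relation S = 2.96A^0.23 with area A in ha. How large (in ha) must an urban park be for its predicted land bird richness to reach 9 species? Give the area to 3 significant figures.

9 = 2.96 × A^0.23  ⇒  A^0.23 = 9/2.96 = 3.041
ln A = ln(3.041) / 0.23 = 1.1120 / 0.23 = 4.8349
A = e^4.8349 ≈ 125.8 ha

126 ha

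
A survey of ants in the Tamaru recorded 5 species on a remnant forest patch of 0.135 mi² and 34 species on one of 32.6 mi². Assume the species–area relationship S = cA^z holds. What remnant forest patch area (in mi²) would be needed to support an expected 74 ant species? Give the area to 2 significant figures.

z = ln(34/5) / ln(32.6/0.135) = 1.9169 / 5.4868 = 0.3494
c = 5 / 0.135^0.3494 = 5 / 0.4968 = 10.06
A = (74/10.06)^(1/0.3494) ⇒ ln A = ln(7.352)/0.3494 = 5.7103
A = e^5.7103 ≈ 302 mi²

300 mi²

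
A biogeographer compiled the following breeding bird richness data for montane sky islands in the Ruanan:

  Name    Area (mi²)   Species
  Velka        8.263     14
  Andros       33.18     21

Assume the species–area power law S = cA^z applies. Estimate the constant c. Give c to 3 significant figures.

z = ln(S₂/S₁) / ln(A₂/A₁) = ln(21/14) / ln(33.18/8.263) = 0.4055 / 1.3902 = 0.2917
c = S₁ / A₁^z = 14 / 8.263^0.2917 = 14 / 1.851 = 7.562

7.56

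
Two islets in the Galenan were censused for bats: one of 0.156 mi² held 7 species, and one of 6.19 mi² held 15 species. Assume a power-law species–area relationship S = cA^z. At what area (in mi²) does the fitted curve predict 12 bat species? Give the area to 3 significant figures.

z = ln(15/7) / ln(6.19/0.156) = 0.7621 / 3.6808 = 0.2071
c = 7 / 0.156^0.2071 = 7 / 0.6807 = 10.28
A = (12/10.28)^(1/0.2071) ⇒ ln A = ln(1.167)/0.2071 = 0.7452
A = e^0.7452 ≈ 2.107 mi²

2.11 mi²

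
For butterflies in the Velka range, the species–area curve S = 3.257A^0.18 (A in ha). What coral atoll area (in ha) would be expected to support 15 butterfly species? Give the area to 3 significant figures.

15 = 3.257 × A^0.18  ⇒  A^0.18 = 15/3.257 = 4.605
ln A = ln(4.605) / 0.18 = 1.5272 / 0.18 = 8.4847
A = e^8.4847 ≈ 4840 ha

4840 ha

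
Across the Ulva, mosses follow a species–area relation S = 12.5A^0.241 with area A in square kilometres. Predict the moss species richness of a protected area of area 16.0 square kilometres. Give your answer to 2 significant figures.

S = 12.5 × 16^0.241
ln S = ln 12.5 + 0.241 × ln 16 = 2.5257 + 0.241 × 2.7726 = 3.1939
S = e^3.1939 ≈ 24.38

24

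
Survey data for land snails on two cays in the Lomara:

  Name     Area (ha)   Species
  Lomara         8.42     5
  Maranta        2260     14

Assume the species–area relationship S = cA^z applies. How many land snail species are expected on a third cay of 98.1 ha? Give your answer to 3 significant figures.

7.86

z = ln(14/5) / ln(2260/8.42) = 1.0296 / 5.5925 = 0.1841
c = 5 / 8.42^0.1841 = 5 / 1.48 = 3.378
S₃ = 3.378 × 98.1^0.1841 = 3.378 × 2.326 ≈ 7.858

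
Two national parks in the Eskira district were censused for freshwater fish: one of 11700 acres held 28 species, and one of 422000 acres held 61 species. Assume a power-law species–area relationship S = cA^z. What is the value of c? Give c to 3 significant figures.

z = ln(S₂/S₁) / ln(A₂/A₁) = ln(61/28) / ln(422000/11700) = 0.7787 / 3.5854 = 0.2172
c = S₁ / A₁^z = 28 / 11700^0.2172 = 28 / 7.647 = 3.661

3.66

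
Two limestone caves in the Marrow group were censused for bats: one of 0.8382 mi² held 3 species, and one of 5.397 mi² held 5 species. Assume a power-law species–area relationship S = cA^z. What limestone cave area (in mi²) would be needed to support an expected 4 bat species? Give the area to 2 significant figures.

z = ln(5/3) / ln(5.397/0.8382) = 0.5108 / 1.8623 = 0.2743
c = 3 / 0.8382^0.2743 = 3 / 0.9527 = 3.149
A = (4/3.149)^(1/0.2743) ⇒ ln A = ln(1.27)/0.2743 = 0.8723
A = e^0.8723 ≈ 2.392 mi²

2.4 mi²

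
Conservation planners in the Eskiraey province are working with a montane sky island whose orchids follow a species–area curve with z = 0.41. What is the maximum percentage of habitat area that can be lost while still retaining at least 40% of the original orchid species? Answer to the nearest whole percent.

Need (A_new/A_old)^0.41 = 0.4, so A_new/A_old = 0.4^(1/0.41) = 0.4^2.439
ln(A_new/A_old) = ln 0.4 / 0.41 = -0.9163 / 0.41 = -2.2349
A_new/A_old = e^-2.2349 ≈ 0.107
Fraction that can be lost = 1 − 0.107 = 0.893

89%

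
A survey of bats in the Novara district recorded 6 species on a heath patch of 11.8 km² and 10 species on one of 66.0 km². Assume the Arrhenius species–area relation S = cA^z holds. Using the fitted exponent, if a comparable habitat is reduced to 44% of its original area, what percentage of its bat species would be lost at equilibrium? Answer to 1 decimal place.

z = ln(10/6) / ln(66/11.8) = 0.5108 / 1.7216 = 0.2967
S_new/S_old = (A_new/A_old)^z = 0.44^0.2967 = exp(0.2967 × -0.8210) = 0.7838
Fraction lost = 1 − 0.7838 = 0.2162

21.6%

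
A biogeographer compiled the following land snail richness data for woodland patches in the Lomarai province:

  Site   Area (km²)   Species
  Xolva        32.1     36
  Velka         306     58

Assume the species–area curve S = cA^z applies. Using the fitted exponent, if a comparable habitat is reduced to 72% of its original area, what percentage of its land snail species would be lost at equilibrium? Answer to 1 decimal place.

6.7%

z = ln(58/36) / ln(306/32.1) = 0.4769 / 2.2547 = 0.2115
S_new/S_old = (A_new/A_old)^z = 0.72^0.2115 = exp(0.2115 × -0.3285) = 0.9329
Fraction lost = 1 − 0.9329 = 0.06713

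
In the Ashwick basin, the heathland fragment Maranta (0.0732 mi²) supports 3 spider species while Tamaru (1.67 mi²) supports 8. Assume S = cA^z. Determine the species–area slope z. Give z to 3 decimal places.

Taking logs: ln S = ln c + z ln A, so z = (ln S₂ − ln S₁)/(ln A₂ − ln A₁).
z = ln(8/3) / ln(1.67/0.0732) = ln(2.667) / ln(22.81) = 0.9808 / 3.1274 = 0.3136

0.314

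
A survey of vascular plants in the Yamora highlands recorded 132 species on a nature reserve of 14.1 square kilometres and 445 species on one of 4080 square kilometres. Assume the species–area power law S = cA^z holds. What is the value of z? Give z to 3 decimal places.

Taking logs: ln S = ln c + z ln A, so z = (ln S₂ − ln S₁)/(ln A₂ − ln A₁).
z = ln(445/132) / ln(4080/14.1) = ln(3.371) / ln(289.4) = 1.2153 / 5.6677 = 0.2144

0.214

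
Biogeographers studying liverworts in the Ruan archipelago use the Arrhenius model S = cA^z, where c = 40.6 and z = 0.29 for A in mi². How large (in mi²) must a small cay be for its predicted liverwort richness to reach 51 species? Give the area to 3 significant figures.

2.20 mi²

51 = 40.6 × A^0.29  ⇒  A^0.29 = 51/40.6 = 1.256
ln A = ln(1.256) / 0.29 = 0.2281 / 0.29 = 0.7864
A = e^0.7864 ≈ 2.195 mi²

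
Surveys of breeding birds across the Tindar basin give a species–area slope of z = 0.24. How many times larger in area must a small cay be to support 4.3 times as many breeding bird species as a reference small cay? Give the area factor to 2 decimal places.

435.97

(A₂/A₁)^0.24 = 4.3, so A₂/A₁ = 4.3^(1/0.24) = 4.3^4.167
ln(A₂/A₁) = ln 4.3 / 0.24 = 1.4586 / 0.24 = 6.0776
A₂/A₁ = e^6.0776 ≈ 436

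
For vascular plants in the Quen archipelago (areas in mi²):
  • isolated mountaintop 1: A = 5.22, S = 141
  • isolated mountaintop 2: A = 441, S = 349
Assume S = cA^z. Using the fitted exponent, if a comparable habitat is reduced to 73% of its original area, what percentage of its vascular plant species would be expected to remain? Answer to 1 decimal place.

z = ln(349/141) / ln(441/5.22) = 0.9063 / 4.4365 = 0.2043
S_new/S_old = (A_new/A_old)^z = 0.73^0.2043 = exp(0.2043 × -0.3147) = 0.9377

93.8%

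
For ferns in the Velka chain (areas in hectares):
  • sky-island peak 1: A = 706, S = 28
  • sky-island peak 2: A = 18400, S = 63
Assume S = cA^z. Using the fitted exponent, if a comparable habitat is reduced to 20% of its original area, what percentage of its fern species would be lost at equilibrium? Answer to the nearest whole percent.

z = ln(63/28) / ln(18400/706) = 0.8109 / 3.2605 = 0.2487
S_new/S_old = (A_new/A_old)^z = 0.2^0.2487 = exp(0.2487 × -1.6094) = 0.6701
Fraction lost = 1 − 0.6701 = 0.3299

33%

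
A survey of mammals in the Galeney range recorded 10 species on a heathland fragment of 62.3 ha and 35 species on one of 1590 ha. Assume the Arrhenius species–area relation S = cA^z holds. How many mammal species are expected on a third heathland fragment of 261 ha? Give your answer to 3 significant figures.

z = ln(35/10) / ln(1590/62.3) = 1.2528 / 3.2395 = 0.3867
c = 10 / 62.3^0.3867 = 10 / 4.943 = 2.023
S₃ = 2.023 × 261^0.3867 = 2.023 × 8.601 ≈ 17.4

17.4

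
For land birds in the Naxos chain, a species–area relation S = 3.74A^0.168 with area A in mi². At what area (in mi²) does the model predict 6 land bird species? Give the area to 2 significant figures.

17 mi²

6 = 3.74 × A^0.168  ⇒  A^0.168 = 6/3.74 = 1.604
ln A = ln(1.604) / 0.168 = 0.4727 / 0.168 = 2.8135
A = e^2.8135 ≈ 16.67 mi²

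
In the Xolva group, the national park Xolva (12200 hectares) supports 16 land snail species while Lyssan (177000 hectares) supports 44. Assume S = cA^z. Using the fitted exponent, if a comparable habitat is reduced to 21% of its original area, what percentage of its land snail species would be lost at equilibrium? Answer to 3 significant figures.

z = ln(44/16) / ln(177000/12200) = 1.0116 / 2.6747 = 0.3782
S_new/S_old = (A_new/A_old)^z = 0.21^0.3782 = exp(0.3782 × -1.5606) = 0.5542
Fraction lost = 1 − 0.5542 = 0.4458

44.6%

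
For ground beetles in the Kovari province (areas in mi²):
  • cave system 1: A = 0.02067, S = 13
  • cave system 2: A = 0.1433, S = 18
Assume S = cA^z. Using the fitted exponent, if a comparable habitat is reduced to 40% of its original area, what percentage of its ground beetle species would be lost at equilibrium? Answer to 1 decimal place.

14.3%

z = ln(18/13) / ln(0.1433/0.02067) = 0.3254 / 1.9363 = 0.1681
S_new/S_old = (A_new/A_old)^z = 0.4^0.1681 = exp(0.1681 × -0.9163) = 0.8573
Fraction lost = 1 − 0.8573 = 0.1427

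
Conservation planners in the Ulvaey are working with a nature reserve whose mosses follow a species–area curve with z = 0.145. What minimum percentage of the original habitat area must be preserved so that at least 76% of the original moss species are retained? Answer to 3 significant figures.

15.1%

Need (A_new/A_old)^0.145 = 0.76, so A_new/A_old = 0.76^(1/0.145) = 0.76^6.897
ln(A_new/A_old) = ln 0.76 / 0.145 = -0.2744 / 0.145 = -1.8927
A_new/A_old = e^-1.8927 ≈ 0.1507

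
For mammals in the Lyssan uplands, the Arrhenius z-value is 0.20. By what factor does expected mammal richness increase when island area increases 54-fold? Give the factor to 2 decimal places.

2.22

S₂/S₁ = (A₂/A₁)^z = 54^0.2
ln(S₂/S₁) = 0.2 × ln 54 = 0.2 × 3.9890 = 0.7978
S₂/S₁ = e^0.7978 ≈ 2.221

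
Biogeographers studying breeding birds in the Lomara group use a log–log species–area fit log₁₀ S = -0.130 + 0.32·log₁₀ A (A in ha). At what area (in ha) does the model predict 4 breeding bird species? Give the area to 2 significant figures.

4 = 0.7413 × A^0.32  ⇒  A^0.32 = 4/0.7413 = 5.396
ln A = ln(5.396) / 0.32 = 1.6856 / 0.32 = 5.2676
A = e^5.2676 ≈ 193.9 ha

190 ha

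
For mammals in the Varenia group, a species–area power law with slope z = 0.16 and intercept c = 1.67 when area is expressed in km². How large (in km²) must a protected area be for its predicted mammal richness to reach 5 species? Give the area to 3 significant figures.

5 = 1.67 × A^0.16  ⇒  A^0.16 = 5/1.67 = 2.994
ln A = ln(2.994) / 0.16 = 1.0966 / 0.16 = 6.8538
A = e^6.8538 ≈ 947.5 km²

948 km²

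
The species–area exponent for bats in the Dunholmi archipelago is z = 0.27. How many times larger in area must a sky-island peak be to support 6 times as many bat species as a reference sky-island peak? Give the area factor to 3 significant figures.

762

(A₂/A₁)^0.27 = 6, so A₂/A₁ = 6^(1/0.27) = 6^3.704
ln(A₂/A₁) = ln 6 / 0.27 = 1.7918 / 0.27 = 6.6361
A₂/A₁ = e^6.6361 ≈ 762.2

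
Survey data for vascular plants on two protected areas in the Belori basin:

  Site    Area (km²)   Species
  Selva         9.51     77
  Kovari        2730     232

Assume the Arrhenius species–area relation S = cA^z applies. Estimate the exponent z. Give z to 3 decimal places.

Taking logs: ln S = ln c + z ln A, so z = (ln S₂ − ln S₁)/(ln A₂ − ln A₁).
z = ln(232/77) / ln(2730/9.51) = ln(3.013) / ln(287.1) = 1.1029 / 5.6597 = 0.1949

0.195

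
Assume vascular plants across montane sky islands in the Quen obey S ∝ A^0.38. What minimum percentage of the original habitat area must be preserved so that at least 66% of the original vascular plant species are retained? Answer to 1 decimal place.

Need (A_new/A_old)^0.38 = 0.66, so A_new/A_old = 0.66^(1/0.38) = 0.66^2.632
ln(A_new/A_old) = ln 0.66 / 0.38 = -0.4155 / 0.38 = -1.0935
A_new/A_old = e^-1.0935 ≈ 0.3351

33.5%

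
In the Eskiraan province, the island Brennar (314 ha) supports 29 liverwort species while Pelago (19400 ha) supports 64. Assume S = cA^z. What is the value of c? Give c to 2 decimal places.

9.62

z = ln(S₂/S₁) / ln(A₂/A₁) = ln(64/29) / ln(19400/314) = 0.7916 / 4.1236 = 0.1920
c = S₁ / A₁^z = 29 / 314^0.1920 = 29 / 3.015 = 9.618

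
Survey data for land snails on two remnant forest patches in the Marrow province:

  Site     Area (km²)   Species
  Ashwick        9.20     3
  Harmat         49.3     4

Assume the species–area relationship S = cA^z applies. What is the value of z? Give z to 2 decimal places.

0.17

Taking logs: ln S = ln c + z ln A, so z = (ln S₂ − ln S₁)/(ln A₂ − ln A₁).
z = ln(4/3) / ln(49.3/9.2) = ln(1.333) / ln(5.359) = 0.2877 / 1.6787 = 0.1714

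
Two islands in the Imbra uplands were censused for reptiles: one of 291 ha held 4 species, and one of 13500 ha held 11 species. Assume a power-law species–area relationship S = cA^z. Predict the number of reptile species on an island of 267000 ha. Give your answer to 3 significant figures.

24.2

z = ln(11/4) / ln(13500/291) = 1.0116 / 3.8371 = 0.2636
c = 4 / 291^0.2636 = 4 / 4.462 = 0.8964
S₃ = 0.8964 × 267000^0.2636 = 0.8964 × 26.95 ≈ 24.16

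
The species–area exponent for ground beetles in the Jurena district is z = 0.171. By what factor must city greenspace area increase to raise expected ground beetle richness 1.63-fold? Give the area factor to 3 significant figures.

(A₂/A₁)^0.171 = 1.63, so A₂/A₁ = 1.63^(1/0.171) = 1.63^5.848
ln(A₂/A₁) = ln 1.63 / 0.171 = 0.4886 / 0.171 = 2.8572
A₂/A₁ = e^2.8572 ≈ 17.41

17.4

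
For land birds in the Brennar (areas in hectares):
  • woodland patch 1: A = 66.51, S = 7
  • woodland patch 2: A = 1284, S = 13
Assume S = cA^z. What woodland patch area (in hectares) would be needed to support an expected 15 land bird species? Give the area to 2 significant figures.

z = ln(13/7) / ln(1284/66.51) = 0.6190 / 2.9604 = 0.2091
c = 7 / 66.51^0.2091 = 7 / 2.405 = 2.91
A = (15/2.91)^(1/0.2091) ⇒ ln A = ln(5.154)/0.2091 = 7.8421
A = e^7.8421 ≈ 2545 hectares

2500 hectares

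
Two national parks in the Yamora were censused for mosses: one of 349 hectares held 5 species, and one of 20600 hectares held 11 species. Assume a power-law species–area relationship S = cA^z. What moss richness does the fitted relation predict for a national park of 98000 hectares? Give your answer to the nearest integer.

z = ln(11/5) / ln(20600/349) = 0.7885 / 4.0780 = 0.1933
c = 5 / 349^0.1933 = 5 / 3.102 = 1.612
S₃ = 1.612 × 98000^0.1933 = 1.612 × 9.226 ≈ 14.87

15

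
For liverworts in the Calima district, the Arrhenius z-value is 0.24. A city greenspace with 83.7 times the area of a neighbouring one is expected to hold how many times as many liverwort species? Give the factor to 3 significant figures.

2.89

S₂/S₁ = (A₂/A₁)^z = 83.7^0.24
ln(S₂/S₁) = 0.24 × ln 83.7 = 0.24 × 4.4272 = 1.0625
S₂/S₁ = e^1.0625 ≈ 2.894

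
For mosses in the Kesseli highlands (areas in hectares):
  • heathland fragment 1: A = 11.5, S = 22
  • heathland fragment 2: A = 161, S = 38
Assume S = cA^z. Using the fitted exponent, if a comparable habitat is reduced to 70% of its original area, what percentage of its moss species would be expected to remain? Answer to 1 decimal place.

z = ln(38/22) / ln(161/11.5) = 0.5465 / 2.6391 = 0.2071
S_new/S_old = (A_new/A_old)^z = 0.7^0.2071 = exp(0.2071 × -0.3567) = 0.9288

92.9%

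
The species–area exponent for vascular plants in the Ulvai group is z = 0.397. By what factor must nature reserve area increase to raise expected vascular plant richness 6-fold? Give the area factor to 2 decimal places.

91.22

(A₂/A₁)^0.397 = 6, so A₂/A₁ = 6^(1/0.397) = 6^2.519
ln(A₂/A₁) = ln 6 / 0.397 = 1.7918 / 0.397 = 4.5132
A₂/A₁ = e^4.5132 ≈ 91.22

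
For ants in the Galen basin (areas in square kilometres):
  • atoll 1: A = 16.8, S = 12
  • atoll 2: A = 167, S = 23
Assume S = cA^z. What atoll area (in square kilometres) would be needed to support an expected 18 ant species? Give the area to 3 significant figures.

70.3 square kilometres

z = ln(23/12) / ln(167/16.8) = 0.6506 / 2.2966 = 0.2833
c = 12 / 16.8^0.2833 = 12 / 2.224 = 5.396
A = (18/5.396)^(1/0.2833) ⇒ ln A = ln(3.336)/0.2833 = 4.2527
A = e^4.2527 ≈ 70.29 square kilometres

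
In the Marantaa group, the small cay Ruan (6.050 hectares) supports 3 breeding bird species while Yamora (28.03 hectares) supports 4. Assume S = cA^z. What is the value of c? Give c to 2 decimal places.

z = ln(S₂/S₁) / ln(A₂/A₁) = ln(4/3) / ln(28.03/6.05) = 0.2877 / 1.5332 = 0.1876
c = S₁ / A₁^z = 3 / 6.05^0.1876 = 3 / 1.402 = 2.14

2.14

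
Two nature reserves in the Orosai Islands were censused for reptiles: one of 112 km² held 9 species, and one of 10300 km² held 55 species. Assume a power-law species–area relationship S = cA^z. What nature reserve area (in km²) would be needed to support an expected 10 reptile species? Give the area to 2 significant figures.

z = ln(55/9) / ln(10300/112) = 1.8101 / 4.5214 = 0.4003
c = 9 / 112^0.4003 = 9 / 6.613 = 1.361
A = (10/1.361)^(1/0.4003) ⇒ ln A = ln(7.348)/0.4003 = 4.9817
A = e^4.9817 ≈ 145.7 km²

150 km²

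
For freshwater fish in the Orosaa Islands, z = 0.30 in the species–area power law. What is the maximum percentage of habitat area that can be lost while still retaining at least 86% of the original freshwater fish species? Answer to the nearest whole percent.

40%

Need (A_new/A_old)^0.3 = 0.86, so A_new/A_old = 0.86^(1/0.3) = 0.86^3.333
ln(A_new/A_old) = ln 0.86 / 0.3 = -0.1508 / 0.3 = -0.5027
A_new/A_old = e^-0.5027 ≈ 0.6049
Fraction that can be lost = 1 − 0.6049 = 0.3951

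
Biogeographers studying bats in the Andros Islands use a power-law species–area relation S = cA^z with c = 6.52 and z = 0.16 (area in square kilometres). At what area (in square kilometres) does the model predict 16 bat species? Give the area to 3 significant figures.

273 square kilometres

16 = 6.52 × A^0.16  ⇒  A^0.16 = 16/6.52 = 2.454
ln A = ln(2.454) / 0.16 = 0.8977 / 0.16 = 5.6107
A = e^5.6107 ≈ 273.3 square kilometres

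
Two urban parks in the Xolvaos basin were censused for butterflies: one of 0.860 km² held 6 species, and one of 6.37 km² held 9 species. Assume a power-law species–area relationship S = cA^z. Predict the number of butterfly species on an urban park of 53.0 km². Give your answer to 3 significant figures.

13.8

z = ln(9/6) / ln(6.37/0.86) = 0.4055 / 2.0024 = 0.2025
c = 6 / 0.86^0.2025 = 6 / 0.9699 = 6.186
S₃ = 6.186 × 53^0.2025 = 6.186 × 2.234 ≈ 13.82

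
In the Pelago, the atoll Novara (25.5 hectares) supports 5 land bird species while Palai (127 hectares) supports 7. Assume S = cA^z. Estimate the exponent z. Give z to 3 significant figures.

0.210

Taking logs: ln S = ln c + z ln A, so z = (ln S₂ − ln S₁)/(ln A₂ − ln A₁).
z = ln(7/5) / ln(127/25.5) = ln(1.4) / ln(4.98) = 0.3365 / 1.6055 = 0.2096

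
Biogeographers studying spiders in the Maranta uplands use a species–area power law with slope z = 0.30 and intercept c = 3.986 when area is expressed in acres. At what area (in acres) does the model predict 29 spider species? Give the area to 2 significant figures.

29 = 3.986 × A^0.3  ⇒  A^0.3 = 29/3.986 = 7.275
ln A = ln(7.275) / 0.3 = 1.9845 / 0.3 = 6.6150
A = e^6.6150 ≈ 746.2 acres

750 acres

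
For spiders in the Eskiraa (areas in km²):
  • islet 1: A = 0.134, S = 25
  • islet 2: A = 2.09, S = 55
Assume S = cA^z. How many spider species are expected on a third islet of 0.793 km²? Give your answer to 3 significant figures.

41.6

z = ln(55/25) / ln(2.09/0.134) = 0.7885 / 2.7471 = 0.2870
c = 25 / 0.134^0.2870 = 25 / 0.5616 = 44.51
S₃ = 44.51 × 0.793^0.2870 = 44.51 × 0.9356 ≈ 41.65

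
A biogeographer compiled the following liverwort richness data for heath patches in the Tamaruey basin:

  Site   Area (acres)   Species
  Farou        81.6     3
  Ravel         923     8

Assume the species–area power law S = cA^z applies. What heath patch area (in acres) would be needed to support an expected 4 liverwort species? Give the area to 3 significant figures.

166 acres

z = ln(8/3) / ln(923/81.6) = 0.9808 / 2.4258 = 0.4043
c = 3 / 81.6^0.4043 = 3 / 5.929 = 0.506
A = (4/0.506)^(1/0.4043) ⇒ ln A = ln(7.905)/0.4043 = 5.1133
A = e^5.1133 ≈ 166.2 acres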